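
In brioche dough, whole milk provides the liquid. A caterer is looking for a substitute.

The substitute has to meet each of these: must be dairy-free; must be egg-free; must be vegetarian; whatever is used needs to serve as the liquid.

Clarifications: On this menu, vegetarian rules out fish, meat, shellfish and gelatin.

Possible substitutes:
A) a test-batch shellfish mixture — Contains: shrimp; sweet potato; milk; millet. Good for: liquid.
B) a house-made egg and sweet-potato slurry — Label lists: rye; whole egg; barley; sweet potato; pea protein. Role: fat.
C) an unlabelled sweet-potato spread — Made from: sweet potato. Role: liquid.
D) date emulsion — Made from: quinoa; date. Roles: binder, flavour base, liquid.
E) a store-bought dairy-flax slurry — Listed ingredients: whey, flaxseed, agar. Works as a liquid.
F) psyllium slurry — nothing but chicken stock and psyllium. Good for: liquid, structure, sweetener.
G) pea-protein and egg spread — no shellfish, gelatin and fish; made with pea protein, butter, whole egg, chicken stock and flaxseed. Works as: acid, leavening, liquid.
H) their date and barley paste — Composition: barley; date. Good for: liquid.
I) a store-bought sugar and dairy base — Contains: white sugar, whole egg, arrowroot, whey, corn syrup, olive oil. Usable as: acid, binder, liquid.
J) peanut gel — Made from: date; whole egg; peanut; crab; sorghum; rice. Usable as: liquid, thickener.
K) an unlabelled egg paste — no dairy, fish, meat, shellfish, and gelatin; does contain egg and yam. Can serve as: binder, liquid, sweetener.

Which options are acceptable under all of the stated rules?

A: has shrimp, so not vegetarian; has milk, so not dairy-free — out
B: not usable as a liquid; has whole egg, so not egg-free — out
C: only sweet potato; none excluded — valid
D: works as a liquid, vegetarian, no dairy — OK
E: has whey, so not dairy-free — reject
F: has chicken stock, so not vegetarian — reject
G: has chicken stock, so not vegetarian; has whole egg, so not egg-free (and 1 more) — no
H: works as a liquid, no dairy, vegetarian — valid
I: has whole egg, so not egg-free; has whey, so not dairy-free — out
J: has crab, so not vegetarian; has whole egg, so not egg-free — reject
K: has egg, so not egg-free — out

C, D, H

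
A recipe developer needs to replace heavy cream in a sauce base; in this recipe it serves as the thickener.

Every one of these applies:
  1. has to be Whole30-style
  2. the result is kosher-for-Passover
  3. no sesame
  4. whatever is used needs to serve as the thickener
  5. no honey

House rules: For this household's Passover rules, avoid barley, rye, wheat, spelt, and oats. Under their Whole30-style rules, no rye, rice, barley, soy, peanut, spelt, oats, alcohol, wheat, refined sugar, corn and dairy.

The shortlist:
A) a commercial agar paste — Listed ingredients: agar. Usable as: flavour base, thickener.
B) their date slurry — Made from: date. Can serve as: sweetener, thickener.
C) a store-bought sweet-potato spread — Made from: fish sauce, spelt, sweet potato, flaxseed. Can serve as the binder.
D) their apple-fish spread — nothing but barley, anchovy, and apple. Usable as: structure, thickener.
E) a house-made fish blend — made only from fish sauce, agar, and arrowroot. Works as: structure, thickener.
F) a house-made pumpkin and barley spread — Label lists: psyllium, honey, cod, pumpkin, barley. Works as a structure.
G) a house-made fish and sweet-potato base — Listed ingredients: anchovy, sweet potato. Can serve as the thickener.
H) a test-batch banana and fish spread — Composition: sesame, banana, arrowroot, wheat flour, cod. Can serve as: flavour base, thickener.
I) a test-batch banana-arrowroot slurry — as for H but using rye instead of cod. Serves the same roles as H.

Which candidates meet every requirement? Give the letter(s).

A: no sesame, Whole30-style — keep
B: every rule checks out — valid
C: not usable as a thickener; has spelt, so not kosher-for-Passover (and 1 more) — out
D: has barley, so not kosher-for-Passover; has barley, so not Whole30-style — out
E: all constraints satisfied — keep
F: not usable as a thickener; has barley, so not kosher-for-Passover (and 2 more) — no
G: all constraints satisfied — OK
H: has wheat flour, so not kosher-for-Passover; has wheat flour, so not Whole30-style (and 1 more) — out
I: has rye, so not kosher-for-Passover; has rye, so not Whole30-style (and 1 more) — out

A, B, E, G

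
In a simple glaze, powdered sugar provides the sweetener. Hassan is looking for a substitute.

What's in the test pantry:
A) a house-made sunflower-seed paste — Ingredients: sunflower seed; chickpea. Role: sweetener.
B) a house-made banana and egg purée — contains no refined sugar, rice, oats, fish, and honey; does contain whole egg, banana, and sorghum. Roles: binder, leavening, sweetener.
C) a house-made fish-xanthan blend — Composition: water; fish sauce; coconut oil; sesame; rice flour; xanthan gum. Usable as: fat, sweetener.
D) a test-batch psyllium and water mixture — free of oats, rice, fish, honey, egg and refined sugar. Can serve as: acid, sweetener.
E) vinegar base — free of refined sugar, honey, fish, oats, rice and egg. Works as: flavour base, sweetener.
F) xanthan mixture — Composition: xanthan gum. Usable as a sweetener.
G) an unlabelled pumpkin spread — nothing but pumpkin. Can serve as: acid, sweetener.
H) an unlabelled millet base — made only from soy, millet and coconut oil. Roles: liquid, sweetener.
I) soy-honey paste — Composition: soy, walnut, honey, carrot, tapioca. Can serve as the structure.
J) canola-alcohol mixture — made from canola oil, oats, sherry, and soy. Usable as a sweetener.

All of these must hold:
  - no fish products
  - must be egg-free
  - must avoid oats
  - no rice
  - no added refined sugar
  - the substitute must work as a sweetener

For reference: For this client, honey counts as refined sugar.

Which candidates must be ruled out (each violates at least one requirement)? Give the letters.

A: only chickpea and sunflower seed; none excluded — keep
B: has whole egg, so not egg-free — no
C: has rice flour, so not rice-free; has fish sauce, so not fish-free — no
D: no fish, no oats — OK
E: works as a sweetener, no rice, no egg — valid
F: every rule checks out — keep
G: no oats, no fish — OK
H: only coconut oil, soy and millet; none excluded — valid
I: not usable as a sweetener; has honey, so not no-added-sugar — no
J: has oats, so not oat-free — reject

B, C, I, J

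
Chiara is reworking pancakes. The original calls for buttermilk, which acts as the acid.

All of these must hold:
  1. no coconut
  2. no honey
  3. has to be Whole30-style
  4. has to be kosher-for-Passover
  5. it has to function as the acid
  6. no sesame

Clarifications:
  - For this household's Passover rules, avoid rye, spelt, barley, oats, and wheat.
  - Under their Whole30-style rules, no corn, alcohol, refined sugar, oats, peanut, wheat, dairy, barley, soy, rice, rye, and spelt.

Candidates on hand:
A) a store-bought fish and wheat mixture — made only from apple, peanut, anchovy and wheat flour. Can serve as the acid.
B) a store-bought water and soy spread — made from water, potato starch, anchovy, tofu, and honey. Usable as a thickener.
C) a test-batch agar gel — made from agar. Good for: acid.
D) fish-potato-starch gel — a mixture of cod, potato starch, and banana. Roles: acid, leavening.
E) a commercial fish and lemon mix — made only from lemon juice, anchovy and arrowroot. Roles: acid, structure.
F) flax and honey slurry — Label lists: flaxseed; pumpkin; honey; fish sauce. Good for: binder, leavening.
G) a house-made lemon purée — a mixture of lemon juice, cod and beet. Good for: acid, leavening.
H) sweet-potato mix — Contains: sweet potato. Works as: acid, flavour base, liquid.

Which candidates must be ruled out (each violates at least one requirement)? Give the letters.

A: has wheat flour, so not kosher-for-Passover; has peanut, so not Whole30-style — no
B: not usable as an acid; has tofu, so not Whole30-style (and 1 more) — reject
C: nothing on the exclusion list — valid
D: no sesame, kosher-for-Passover — valid
E: all constraints satisfied — valid
F: not usable as an acid; has honey, so not honey-free — no
G: works as an acid, no coconut, kosher-for-Passover — OK
H: all constraints satisfied — keep

A, B, F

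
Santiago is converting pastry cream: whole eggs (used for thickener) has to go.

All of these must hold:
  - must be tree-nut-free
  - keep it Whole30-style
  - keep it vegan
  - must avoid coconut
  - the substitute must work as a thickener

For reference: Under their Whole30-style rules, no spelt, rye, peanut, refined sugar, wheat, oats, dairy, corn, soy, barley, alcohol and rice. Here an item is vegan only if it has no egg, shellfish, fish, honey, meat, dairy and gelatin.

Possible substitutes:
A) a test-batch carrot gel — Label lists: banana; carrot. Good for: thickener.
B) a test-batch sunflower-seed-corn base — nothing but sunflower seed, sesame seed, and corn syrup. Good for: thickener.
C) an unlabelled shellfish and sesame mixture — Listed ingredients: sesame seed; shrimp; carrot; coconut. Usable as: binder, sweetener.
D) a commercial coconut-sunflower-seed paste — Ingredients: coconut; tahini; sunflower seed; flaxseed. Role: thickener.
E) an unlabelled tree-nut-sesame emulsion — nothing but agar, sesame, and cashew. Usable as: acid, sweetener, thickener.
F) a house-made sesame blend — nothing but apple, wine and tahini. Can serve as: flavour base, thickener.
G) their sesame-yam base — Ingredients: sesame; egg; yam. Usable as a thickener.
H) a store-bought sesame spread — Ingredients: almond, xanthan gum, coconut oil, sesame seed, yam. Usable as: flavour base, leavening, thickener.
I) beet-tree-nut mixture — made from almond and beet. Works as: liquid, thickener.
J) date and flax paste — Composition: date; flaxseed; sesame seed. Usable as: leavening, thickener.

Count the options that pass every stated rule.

2

A: all constraints satisfied — keep
B: has corn syrup, so not Whole30-style — out
C: not usable as a thickener; has shrimp, so not vegan (and 1 more) — out
D: has coconut, so not coconut-free — no
E: has cashew, so not tree-nut-free — no
F: has wine, so not Whole30-style — no
G: has egg, so not vegan — out
H: has coconut oil, so not coconut-free; has almond, so not tree-nut-free — out
I: has almond, so not tree-nut-free — no
J: nothing on the exclusion list — valid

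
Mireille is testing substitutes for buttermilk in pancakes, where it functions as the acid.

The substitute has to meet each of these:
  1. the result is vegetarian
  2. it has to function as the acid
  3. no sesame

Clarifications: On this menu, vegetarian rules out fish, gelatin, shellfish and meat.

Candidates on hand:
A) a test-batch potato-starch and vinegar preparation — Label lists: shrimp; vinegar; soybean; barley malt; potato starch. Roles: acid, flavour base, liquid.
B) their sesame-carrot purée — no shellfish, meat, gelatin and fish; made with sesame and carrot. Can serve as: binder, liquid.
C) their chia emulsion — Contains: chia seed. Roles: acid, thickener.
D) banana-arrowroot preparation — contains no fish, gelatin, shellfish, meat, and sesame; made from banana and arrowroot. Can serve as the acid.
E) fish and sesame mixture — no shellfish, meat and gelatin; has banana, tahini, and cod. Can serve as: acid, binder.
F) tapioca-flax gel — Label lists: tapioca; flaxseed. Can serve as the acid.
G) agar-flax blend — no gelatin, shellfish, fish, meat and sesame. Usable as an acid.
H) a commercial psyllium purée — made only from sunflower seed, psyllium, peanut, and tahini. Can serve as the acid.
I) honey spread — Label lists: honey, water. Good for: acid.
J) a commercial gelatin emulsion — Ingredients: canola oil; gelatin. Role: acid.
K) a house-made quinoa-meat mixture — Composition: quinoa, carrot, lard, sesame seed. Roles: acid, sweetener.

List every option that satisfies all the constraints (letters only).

C, D, F, G, I

A: has shrimp, so not vegetarian — no
B: not usable as an acid; has sesame, so not sesame-free — no
C: all constraints satisfied — OK
D: works as an acid, vegetarian, no sesame — OK
E: has cod, so not vegetarian; has tahini, so not sesame-free — reject
F: only tapioca and flaxseed; none excluded — keep
G: works as an acid, vegetarian, no sesame — OK
H: has tahini, so not sesame-free — no
I: vegetarian, no sesame — OK
J: has gelatin, so not vegetarian — out
K: has lard, so not vegetarian; has sesame seed, so not sesame-free — no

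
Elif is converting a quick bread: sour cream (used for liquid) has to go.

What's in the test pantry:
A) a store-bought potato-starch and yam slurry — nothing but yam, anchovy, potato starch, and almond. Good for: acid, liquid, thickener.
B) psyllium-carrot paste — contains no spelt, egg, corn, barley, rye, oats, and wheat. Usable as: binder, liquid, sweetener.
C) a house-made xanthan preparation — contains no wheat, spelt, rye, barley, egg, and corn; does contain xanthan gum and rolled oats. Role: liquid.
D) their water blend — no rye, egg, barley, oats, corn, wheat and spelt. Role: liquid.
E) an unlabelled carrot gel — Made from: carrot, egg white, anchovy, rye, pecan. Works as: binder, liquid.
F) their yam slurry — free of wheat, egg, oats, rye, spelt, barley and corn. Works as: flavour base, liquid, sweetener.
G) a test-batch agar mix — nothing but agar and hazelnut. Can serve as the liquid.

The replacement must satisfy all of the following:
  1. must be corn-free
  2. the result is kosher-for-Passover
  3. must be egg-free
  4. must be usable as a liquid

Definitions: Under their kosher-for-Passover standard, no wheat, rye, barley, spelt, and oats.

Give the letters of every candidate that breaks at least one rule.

A: every rule checks out — keep
B: works as a liquid, no egg, no corn — keep
C: has rolled oats, so not kosher-for-Passover — out
D: no egg, kosher-for-Passover — keep
E: has rye, so not kosher-for-Passover; has egg white, so not egg-free — no
F: works as a liquid, kosher-for-Passover, no corn — keep
G: all constraints satisfied — valid

C, E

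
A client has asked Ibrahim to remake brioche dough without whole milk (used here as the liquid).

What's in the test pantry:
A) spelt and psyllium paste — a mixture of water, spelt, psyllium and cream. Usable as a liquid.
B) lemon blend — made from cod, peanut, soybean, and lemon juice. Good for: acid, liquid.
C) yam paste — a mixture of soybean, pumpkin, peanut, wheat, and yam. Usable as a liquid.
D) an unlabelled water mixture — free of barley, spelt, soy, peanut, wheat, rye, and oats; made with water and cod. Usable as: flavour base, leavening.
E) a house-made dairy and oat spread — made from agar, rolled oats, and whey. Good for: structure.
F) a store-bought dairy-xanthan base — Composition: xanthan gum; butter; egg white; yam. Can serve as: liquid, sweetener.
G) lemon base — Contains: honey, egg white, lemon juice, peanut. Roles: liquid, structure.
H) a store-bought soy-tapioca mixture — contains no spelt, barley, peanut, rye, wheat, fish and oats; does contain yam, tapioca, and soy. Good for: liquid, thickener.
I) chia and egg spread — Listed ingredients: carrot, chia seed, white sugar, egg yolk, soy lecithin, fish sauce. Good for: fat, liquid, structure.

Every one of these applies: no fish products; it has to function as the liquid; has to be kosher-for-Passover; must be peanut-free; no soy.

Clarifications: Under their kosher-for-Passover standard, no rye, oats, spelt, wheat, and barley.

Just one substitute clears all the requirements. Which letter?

A: has spelt, so not kosher-for-Passover — out
B: has peanut, so not peanut-free; has soybean, so not soy-free (and 1 more) — reject
C: has wheat, so not kosher-for-Passover; has peanut, so not peanut-free (and 1 more) — reject
D: not usable as a liquid; has cod, so not fish-free — out
E: not usable as a liquid; has rolled oats, so not kosher-for-Passover — no
F: every rule checks out — valid
G: has peanut, so not peanut-free — reject
H: has soy, so not soy-free — reject
I: has soy lecithin, so not soy-free; has fish sauce, so not fish-free — reject

F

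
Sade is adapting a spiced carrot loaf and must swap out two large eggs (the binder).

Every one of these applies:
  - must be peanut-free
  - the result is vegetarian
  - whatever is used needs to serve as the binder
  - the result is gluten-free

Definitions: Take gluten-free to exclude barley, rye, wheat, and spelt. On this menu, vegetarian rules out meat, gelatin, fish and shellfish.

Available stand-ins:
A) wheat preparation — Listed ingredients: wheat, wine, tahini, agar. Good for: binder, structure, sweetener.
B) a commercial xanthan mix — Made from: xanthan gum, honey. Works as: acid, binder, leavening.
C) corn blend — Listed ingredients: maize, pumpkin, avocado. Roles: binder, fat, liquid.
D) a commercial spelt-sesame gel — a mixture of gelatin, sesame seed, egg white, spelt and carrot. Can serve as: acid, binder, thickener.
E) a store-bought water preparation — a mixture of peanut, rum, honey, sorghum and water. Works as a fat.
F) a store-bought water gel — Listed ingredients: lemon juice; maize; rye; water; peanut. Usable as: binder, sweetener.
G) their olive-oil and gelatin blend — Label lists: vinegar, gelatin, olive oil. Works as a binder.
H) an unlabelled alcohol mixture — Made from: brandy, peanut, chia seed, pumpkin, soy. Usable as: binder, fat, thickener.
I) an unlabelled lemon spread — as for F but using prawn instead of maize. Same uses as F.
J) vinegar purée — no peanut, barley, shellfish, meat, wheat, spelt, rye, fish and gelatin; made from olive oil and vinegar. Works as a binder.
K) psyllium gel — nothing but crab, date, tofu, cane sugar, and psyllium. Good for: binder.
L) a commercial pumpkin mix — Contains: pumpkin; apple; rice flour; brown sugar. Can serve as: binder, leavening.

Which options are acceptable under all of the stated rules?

A: has wheat, so not gluten-free — out
B: every rule checks out — keep
C: works as a binder, no peanut, vegetarian — keep
D: has spelt, so not gluten-free; has gelatin, so not vegetarian — reject
E: not usable as a binder; has peanut, so not peanut-free — reject
F: has rye, so not gluten-free; has peanut, so not peanut-free — no
G: has gelatin, so not vegetarian — no
H: has peanut, so not peanut-free — reject
I: has rye, so not gluten-free; has prawn, so not vegetarian (and 1 more) — no
J: works as a binder, vegetarian, gluten-free — valid
K: has crab, so not vegetarian — out
L: works as a binder, gluten-free, no peanut — keep

B, C, J, L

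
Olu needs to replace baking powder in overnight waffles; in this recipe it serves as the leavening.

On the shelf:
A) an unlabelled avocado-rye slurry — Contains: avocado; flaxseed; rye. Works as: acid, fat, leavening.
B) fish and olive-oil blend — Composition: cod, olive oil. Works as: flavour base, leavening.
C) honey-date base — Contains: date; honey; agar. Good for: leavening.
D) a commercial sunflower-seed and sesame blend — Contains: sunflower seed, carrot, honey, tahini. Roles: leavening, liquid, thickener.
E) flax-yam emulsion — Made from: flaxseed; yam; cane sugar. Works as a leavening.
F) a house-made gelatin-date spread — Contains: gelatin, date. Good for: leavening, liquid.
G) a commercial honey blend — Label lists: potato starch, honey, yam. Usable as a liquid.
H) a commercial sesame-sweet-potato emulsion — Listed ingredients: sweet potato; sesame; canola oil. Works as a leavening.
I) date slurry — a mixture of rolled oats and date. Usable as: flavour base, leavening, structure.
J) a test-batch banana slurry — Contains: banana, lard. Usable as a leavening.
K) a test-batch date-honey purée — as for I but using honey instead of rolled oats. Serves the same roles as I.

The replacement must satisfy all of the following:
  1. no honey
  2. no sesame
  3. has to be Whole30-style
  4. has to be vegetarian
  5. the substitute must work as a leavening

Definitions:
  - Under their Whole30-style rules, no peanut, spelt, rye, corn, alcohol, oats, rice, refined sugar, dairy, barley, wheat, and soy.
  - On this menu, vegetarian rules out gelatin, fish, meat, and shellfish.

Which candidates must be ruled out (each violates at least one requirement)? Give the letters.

A: has rye, so not Whole30-style — reject
B: has cod, so not vegetarian — no
C: has honey, so not honey-free — reject
D: has honey, so not honey-free; has tahini, so not sesame-free — no
E: has cane sugar, so not Whole30-style — no
F: has gelatin, so not vegetarian — reject
G: not usable as a leavening; has honey, so not honey-free — reject
H: has sesame, so not sesame-free — reject
I: has rolled oats, so not Whole30-style — reject
J: has lard, so not vegetarian — no
K: has honey, so not honey-free — out

A, B, C, D, E, F, G, H, I, J, K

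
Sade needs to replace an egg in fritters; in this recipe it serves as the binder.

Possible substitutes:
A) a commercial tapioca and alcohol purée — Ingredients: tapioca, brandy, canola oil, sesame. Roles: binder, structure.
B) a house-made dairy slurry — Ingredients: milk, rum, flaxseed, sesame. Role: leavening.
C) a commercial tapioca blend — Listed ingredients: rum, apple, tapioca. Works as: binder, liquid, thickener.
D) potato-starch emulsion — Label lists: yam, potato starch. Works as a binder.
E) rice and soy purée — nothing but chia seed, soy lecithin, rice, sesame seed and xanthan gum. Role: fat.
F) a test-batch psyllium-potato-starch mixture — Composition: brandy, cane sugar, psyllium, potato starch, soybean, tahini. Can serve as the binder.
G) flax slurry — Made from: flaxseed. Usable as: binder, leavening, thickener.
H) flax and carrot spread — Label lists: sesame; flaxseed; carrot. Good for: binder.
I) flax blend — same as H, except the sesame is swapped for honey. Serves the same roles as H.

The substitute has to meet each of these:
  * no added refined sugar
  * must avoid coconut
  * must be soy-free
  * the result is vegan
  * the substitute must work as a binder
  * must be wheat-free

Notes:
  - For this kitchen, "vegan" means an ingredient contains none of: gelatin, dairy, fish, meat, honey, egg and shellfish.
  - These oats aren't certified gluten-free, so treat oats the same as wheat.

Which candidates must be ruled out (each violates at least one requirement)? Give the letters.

B, E, F, I

A: wheat-free, vegan — keep
B: not usable as a binder; has milk, so not vegan — no
C: works as a binder, no soy, wheat-free — valid
D: only potato starch and yam; none excluded — keep
E: not usable as a binder; has soy lecithin, so not soy-free — no
F: has soybean, so not soy-free; has cane sugar, so not no-added-sugar — no
G: works as a binder, no refined sugar, vegan — OK
H: works as a binder, wheat-free, vegan — OK
I: has honey, so not vegan — out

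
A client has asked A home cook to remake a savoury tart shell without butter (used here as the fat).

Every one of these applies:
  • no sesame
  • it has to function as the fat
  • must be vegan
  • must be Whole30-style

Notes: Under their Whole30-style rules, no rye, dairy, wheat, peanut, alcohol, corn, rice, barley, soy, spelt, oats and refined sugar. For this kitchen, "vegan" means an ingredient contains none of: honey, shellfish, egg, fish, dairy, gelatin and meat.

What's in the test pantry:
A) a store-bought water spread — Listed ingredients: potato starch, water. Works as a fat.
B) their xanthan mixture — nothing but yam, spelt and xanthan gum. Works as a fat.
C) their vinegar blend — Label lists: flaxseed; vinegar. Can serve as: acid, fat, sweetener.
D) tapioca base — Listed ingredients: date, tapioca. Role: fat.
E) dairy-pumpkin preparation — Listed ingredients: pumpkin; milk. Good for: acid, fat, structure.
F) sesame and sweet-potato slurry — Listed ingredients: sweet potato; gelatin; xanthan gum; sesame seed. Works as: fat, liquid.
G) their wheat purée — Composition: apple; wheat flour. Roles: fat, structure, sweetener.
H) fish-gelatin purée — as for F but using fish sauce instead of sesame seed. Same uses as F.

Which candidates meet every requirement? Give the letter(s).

A, C, D

A: only water and potato starch; none excluded — OK
B: has spelt, so not Whole30-style — no
C: no sesame, Whole30-style — keep
D: no sesame, vegan — keep
E: has milk, so not Whole30-style; has milk, so not vegan — reject
F: has gelatin, so not vegan; has sesame seed, so not sesame-free — no
G: has wheat flour, so not Whole30-style — reject
H: has fish sauce, so not vegan — out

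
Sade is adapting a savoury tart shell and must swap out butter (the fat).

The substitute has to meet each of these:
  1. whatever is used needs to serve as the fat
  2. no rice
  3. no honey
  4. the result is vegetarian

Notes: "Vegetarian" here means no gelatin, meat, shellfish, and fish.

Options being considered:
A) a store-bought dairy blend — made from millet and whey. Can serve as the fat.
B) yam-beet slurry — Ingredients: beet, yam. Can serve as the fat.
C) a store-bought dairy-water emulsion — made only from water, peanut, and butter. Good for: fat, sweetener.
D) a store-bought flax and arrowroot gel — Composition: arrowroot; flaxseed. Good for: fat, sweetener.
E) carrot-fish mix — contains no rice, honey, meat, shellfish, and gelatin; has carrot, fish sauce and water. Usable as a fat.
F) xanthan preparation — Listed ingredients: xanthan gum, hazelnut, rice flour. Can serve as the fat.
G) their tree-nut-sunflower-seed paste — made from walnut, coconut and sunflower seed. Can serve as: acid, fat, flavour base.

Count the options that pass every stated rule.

A: only whey and millet; none excluded — OK
B: only yam and beet; none excluded — valid
C: works as a fat, vegetarian, no honey — keep
D: nothing on the exclusion list — OK
E: has fish sauce, so not vegetarian — reject
F: has rice flour, so not rice-free — out
G: only coconut, walnut and sunflower seed; none excluded — keep

5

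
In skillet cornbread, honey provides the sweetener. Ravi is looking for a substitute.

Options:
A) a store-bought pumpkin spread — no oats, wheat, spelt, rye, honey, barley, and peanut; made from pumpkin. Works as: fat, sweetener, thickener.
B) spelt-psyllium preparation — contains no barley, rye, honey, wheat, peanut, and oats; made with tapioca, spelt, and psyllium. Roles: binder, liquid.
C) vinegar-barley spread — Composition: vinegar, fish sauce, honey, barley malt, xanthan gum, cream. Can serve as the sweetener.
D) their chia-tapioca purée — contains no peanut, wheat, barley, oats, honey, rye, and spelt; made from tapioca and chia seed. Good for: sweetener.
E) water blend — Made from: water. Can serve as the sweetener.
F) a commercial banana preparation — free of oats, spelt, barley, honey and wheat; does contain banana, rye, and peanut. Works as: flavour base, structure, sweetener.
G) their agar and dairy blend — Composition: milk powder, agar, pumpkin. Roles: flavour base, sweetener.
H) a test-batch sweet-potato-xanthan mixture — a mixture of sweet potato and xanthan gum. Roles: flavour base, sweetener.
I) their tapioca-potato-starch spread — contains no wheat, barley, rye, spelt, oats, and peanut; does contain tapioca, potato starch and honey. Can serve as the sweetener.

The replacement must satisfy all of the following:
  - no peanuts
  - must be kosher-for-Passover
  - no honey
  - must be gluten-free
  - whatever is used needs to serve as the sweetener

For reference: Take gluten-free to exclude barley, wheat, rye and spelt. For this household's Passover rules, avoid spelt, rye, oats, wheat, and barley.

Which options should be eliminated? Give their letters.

B, C, F, I

A: works as a sweetener, no peanut, kosher-for-Passover — OK
B: not usable as a sweetener; has spelt, so not gluten-free (and 1 more) — no
C: has barley malt, so not gluten-free; has barley malt, so not kosher-for-Passover (and 1 more) — no
D: works as a sweetener, kosher-for-Passover, no honey — keep
E: only water; none excluded — keep
F: has rye, so not gluten-free; has rye, so not kosher-for-Passover (and 1 more) — out
G: only milk powder, pumpkin and agar; none excluded — valid
H: only xanthan gum and sweet potato; none excluded — valid
I: has honey, so not honey-free — no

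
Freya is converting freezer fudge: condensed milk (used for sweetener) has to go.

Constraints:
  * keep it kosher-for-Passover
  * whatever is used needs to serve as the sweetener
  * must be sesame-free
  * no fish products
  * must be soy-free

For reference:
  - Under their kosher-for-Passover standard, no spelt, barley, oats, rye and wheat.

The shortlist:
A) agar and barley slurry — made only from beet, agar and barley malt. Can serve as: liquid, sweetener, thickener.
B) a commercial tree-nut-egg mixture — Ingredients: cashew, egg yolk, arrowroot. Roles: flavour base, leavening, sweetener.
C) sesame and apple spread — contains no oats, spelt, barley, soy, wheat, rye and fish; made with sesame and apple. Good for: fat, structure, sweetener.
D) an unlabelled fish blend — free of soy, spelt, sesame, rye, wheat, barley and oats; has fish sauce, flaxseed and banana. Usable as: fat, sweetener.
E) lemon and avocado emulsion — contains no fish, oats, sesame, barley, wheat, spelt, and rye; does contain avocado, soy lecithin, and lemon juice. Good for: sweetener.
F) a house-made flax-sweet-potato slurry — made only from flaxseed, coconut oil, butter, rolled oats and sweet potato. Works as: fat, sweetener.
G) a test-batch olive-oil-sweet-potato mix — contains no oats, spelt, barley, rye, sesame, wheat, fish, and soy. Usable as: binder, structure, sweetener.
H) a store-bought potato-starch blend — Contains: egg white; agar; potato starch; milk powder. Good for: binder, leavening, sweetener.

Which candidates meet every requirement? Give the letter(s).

B, G, H

A: has barley malt, so not kosher-for-Passover — no
B: all constraints satisfied — keep
C: has sesame, so not sesame-free — reject
D: has fish sauce, so not fish-free — reject
E: has soy lecithin, so not soy-free — reject
F: has rolled oats, so not kosher-for-Passover — no
G: every rule checks out — valid
H: every rule checks out — valid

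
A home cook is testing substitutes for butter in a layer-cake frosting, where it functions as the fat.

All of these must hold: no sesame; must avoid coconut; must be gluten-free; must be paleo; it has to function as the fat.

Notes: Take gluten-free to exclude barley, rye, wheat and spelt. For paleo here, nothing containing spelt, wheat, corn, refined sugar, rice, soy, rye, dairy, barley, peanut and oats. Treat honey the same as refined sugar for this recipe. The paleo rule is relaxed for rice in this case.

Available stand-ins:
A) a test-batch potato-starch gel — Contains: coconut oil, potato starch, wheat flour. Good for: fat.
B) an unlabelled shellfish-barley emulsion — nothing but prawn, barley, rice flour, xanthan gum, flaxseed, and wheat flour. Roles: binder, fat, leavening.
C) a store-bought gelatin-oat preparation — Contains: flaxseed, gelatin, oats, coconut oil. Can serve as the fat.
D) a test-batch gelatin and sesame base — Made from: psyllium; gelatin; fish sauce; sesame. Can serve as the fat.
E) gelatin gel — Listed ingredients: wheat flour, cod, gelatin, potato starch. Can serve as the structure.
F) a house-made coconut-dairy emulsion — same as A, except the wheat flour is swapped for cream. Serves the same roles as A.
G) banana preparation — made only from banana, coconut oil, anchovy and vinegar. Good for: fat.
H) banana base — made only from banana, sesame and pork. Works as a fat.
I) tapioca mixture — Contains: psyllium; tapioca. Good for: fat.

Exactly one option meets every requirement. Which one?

A: has wheat flour, so not gluten-free; has wheat flour, so not paleo (and 1 more) — no
B: has barley, so not gluten-free; has barley, so not paleo — no
C: has oats, so not paleo; has coconut oil, so not coconut-free — no
D: has sesame, so not sesame-free — no
E: not usable as a fat; has wheat flour, so not gluten-free (and 1 more) — out
F: has cream, so not paleo; has coconut oil, so not coconut-free — reject
G: has coconut oil, so not coconut-free — out
H: has sesame, so not sesame-free — reject
I: all constraints satisfied — OK

I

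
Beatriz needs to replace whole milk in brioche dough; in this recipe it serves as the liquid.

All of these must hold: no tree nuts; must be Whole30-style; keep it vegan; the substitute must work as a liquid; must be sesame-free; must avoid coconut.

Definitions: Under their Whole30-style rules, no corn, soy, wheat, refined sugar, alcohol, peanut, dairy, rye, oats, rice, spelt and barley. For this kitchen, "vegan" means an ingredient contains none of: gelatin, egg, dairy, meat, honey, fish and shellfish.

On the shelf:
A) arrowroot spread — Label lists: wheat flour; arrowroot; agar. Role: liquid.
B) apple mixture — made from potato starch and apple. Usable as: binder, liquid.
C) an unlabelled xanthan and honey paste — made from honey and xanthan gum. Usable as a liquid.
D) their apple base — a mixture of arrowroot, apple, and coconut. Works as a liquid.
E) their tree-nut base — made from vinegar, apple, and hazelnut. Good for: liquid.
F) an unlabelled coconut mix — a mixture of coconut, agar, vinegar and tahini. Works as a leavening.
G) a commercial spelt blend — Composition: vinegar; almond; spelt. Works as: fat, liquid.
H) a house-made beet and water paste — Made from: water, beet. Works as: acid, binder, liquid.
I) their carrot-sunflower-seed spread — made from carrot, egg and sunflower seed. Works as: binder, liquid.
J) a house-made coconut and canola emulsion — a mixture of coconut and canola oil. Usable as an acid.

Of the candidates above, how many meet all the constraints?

2

A: has wheat flour, so not Whole30-style — reject
B: nothing on the exclusion list — keep
C: has honey, so not vegan — reject
D: has coconut, so not coconut-free — no
E: has hazelnut, so not tree-nut-free — no
F: not usable as a liquid; has coconut, so not coconut-free (and 1 more) — reject
G: has spelt, so not Whole30-style; has almond, so not tree-nut-free — no
H: no sesame, no coconut — keep
I: has egg, so not vegan — no
J: not usable as a liquid; has coconut, so not coconut-free — out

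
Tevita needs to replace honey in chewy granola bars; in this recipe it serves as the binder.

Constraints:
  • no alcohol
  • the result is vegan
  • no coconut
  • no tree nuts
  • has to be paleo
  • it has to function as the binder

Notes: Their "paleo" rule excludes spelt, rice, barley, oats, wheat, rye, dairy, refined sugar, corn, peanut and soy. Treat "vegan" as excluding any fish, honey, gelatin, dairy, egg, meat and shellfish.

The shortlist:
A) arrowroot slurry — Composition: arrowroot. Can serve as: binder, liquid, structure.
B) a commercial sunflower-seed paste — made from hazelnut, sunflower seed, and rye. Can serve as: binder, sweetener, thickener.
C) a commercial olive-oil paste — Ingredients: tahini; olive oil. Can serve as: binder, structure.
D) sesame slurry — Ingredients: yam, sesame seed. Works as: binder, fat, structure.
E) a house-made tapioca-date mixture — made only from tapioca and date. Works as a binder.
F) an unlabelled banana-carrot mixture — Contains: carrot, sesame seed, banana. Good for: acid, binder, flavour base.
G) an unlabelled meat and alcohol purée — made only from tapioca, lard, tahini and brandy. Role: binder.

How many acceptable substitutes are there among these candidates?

5

A: no alcohol, vegan — valid
B: has rye, so not paleo; has hazelnut, so not tree-nut-free — out
C: works as a binder, vegan, paleo — keep
D: works as a binder, no alcohol, paleo — OK
E: vegan, no alcohol — OK
F: only sesame seed, carrot, and banana; none excluded — OK
G: has lard, so not vegan; has brandy, so not alcohol-free — reject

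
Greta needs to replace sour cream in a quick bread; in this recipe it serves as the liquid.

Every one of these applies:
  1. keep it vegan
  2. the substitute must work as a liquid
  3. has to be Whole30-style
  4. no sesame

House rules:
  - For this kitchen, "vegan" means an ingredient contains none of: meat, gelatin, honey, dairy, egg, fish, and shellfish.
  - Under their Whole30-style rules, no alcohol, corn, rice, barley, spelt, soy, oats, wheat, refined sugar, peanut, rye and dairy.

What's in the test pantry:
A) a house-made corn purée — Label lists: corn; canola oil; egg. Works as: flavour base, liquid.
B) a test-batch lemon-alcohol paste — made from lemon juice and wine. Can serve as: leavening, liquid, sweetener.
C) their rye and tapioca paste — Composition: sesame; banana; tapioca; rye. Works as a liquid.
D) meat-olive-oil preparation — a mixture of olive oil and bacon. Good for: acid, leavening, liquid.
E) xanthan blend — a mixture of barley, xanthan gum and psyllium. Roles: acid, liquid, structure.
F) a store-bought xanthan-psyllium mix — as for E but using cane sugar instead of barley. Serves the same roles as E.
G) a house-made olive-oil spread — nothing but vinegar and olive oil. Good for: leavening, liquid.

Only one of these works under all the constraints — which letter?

G

A: has egg, so not vegan; has corn, so not Whole30-style — no
B: has wine, so not Whole30-style — reject
C: has rye, so not Whole30-style; has sesame, so not sesame-free — reject
D: has bacon, so not vegan — no
E: has barley, so not Whole30-style — reject
F: has cane sugar, so not Whole30-style — no
G: every rule checks out — OK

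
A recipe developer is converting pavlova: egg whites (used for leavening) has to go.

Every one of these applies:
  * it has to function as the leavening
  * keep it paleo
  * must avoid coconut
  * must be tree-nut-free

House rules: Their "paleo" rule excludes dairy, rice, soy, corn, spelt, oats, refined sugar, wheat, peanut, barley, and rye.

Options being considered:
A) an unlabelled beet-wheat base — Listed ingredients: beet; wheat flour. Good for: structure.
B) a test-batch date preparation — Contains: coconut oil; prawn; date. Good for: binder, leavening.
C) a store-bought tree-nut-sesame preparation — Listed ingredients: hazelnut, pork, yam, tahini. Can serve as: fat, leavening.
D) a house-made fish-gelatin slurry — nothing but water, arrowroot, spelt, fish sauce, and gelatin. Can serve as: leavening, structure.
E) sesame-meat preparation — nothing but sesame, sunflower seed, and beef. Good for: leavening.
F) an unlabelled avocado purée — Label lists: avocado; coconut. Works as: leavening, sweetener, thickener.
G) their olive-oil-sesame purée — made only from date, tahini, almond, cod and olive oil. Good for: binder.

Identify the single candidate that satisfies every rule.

A: not usable as a leavening; has wheat flour, so not paleo — reject
B: has coconut oil, so not coconut-free — reject
C: has hazelnut, so not tree-nut-free — reject
D: has spelt, so not paleo — out
E: no tree nuts, no coconut — valid
F: has coconut, so not coconut-free — no
G: not usable as a leavening; has almond, so not tree-nut-free — out

E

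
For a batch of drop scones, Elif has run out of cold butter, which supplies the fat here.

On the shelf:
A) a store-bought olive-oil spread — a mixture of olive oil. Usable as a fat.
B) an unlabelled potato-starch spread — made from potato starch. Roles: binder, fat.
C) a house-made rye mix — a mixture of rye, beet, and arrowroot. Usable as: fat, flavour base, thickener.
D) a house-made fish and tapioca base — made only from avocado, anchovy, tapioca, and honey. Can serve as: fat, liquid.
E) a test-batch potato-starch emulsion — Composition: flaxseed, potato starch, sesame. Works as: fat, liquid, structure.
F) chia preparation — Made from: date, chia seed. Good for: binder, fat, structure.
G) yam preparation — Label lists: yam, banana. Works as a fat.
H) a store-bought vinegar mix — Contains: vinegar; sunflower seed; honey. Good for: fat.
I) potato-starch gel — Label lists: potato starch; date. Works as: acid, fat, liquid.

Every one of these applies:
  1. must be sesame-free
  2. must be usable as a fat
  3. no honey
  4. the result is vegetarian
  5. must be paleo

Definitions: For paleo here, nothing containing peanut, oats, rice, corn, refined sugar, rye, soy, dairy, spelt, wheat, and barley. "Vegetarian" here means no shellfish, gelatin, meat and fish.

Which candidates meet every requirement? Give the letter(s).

A: nothing on the exclusion list — OK
B: only potato starch; none excluded — keep
C: has rye, so not paleo — reject
D: has anchovy, so not vegetarian; has honey, so not honey-free — no
E: has sesame, so not sesame-free — out
F: nothing on the exclusion list — keep
G: only yam and banana; none excluded — keep
H: has honey, so not honey-free — out
I: no sesame, no honey — valid

A, B, F, G, I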